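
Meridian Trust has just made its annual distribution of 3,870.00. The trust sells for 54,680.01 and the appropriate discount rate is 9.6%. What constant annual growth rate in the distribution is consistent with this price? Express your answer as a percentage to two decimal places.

2.36%

P = D₀(1+g)/(r−g) ⇒ P(r−g) = D₀(1+g) ⇒ g(P+D₀) = P·r − D₀
g = (P·r − D₀)/(P + D₀) = (54,680.01×0.096 − 3,870.00) / (54,680.01 + 3,870.00) = 0.023557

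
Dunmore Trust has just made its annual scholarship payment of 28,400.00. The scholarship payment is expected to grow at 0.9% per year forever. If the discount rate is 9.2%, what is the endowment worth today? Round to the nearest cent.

D₁ = D₀ × (1 + g) = 28,400.00 × 1.009 = 28,655.6000
Growing perpetuity: P = D₁ / (r − g) = 28,655.6000 / (0.092 − 0.009) = 345,248.19

345248.19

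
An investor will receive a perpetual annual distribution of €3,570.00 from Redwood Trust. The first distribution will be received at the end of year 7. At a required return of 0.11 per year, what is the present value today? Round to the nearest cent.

€17351.53

Value at end of year 6: C / r = €3,570.00 / 0.11 = €32,454.5455
Discount to today: PV = €32,454.5455 / (1 + 0.11)^6 = €32,454.5455 / 1.870415 = €17,351.53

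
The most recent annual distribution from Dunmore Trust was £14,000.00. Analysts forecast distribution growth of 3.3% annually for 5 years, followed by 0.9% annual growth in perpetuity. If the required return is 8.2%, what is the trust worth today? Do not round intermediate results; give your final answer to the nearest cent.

£214528.41

D_1 = 14462.00000
D_2 = 14939.24600
D_3 = 15432.24112
D_4 = 15941.50507
D_5 = 16467.57474
Terminal value at year 5: TV = D_5×(1+g_2)/(r−g_2) = 16615.78292/0.073 = 227613.46459
P_0 = D_1/(1+r)^1 + D_2/(1+r)^2 + D_3/(1+r)^3 + D_4/(1+r)^4 + D_5/(1+r)^5 + TV/(1+r)^5
    = 13365.98891 + 12760.68997 + 12182.80290 + 11631.08632 + 11104.35505 + 153483.48281 = 214528.40595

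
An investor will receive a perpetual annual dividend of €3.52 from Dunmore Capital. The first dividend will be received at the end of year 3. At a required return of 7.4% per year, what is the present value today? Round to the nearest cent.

Value at end of year 2: C / r = €3.52 / 0.074 = €47.5676
Discount to today: PV = €47.5676 / (1 + 0.074)^2 = €47.5676 / 1.153476 = €41.24

€41.24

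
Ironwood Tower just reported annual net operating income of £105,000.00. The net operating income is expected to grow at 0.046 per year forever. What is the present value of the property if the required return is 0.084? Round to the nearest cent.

D₁ = D₀ × (1 + g) = £105,000.00 × 1.046 = £109,830.0000
Growing perpetuity: P = D₁ / (r − g) = £109,830.0000 / (0.084 − 0.046) = £2,890,263.16

£2890263.16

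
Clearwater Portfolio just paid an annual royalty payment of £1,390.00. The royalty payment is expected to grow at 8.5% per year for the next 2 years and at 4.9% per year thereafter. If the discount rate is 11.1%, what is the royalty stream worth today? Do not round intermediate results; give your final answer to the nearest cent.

£25113.21

D_1 = 1508.15000
D_2 = 1636.34275
Terminal value at year 2: TV = D_2×(1+g_2)/(r−g_2) = 1716.52354/0.062 = 27685.86363
P_0 = D_1/(1+r)^1 + D_2/(1+r)^2 + TV/(1+r)^2
    = 1357.47075 + 1325.70275 + 22430.03532 = 25113.20882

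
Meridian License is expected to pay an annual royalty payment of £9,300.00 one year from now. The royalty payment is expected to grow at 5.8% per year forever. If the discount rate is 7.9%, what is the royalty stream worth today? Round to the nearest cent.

£442857.14

Growing perpetuity: P = D₁ / (r − g) = £9,300.0000 / (0.079 − 0.058) = £442,857.14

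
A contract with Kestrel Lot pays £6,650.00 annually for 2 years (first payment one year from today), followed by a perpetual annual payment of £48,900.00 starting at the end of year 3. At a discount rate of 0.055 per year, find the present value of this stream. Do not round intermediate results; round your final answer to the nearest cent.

PV of 2-year annuity: £6,650.00 × [1 − (1+0.055)^−2] / 0.055 = 12278.02610
Perpetuity value at year 2: £48,900.00 / 0.055 = 889090.90909
PV of perpetuity: 889090.90909 / (1+0.055)^2 = 798805.87506
Total PV = 12278.02610 + 798805.87506 = 811083.90116

£811083.90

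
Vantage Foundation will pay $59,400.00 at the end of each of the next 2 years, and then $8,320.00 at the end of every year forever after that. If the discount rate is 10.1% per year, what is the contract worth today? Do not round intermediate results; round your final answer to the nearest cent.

PV of 2-year annuity: $59,400.00 × [1 − (1+0.101)^−2] / 0.101 = 102952.72814
Perpetuity value at year 2: $8,320.00 / 0.101 = 82376.23762
PV of perpetuity: 82376.23762 / (1+0.101)^2 = 67955.92284
Total PV = 102952.72814 + 67955.92284 = 170908.65098

$170908.65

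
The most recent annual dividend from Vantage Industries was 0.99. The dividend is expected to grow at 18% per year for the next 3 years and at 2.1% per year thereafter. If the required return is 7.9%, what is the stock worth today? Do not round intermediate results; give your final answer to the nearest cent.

26.36

D_1 = 1.16820
D_2 = 1.37848
D_3 = 1.62660
Terminal value at year 3: TV = D_3×(1+g_2)/(r−g_2) = 1.66076/0.058 = 28.63380
P_0 = D_1/(1+r)^1 + D_2/(1+r)^2 + D_3/(1+r)^3 + TV/(1+r)^3
    = 1.08267 + 1.18401 + 1.29484 + 22.79369 = 26.35521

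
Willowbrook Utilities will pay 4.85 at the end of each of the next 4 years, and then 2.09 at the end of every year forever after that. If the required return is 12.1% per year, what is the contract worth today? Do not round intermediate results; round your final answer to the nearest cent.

PV of 4-year annuity: 4.85 × [1 − (1+0.121)^−4] / 0.121 = 14.70017
Perpetuity value at year 4: 2.09 / 0.121 = 17.27273
PV of perpetuity: 17.27273 / (1+0.121)^4 = 10.93801
Total PV = 14.70017 + 10.93801 = 25.63819

25.64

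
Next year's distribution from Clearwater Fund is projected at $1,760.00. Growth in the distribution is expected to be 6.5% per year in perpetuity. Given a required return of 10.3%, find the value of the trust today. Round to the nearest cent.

Growing perpetuity: P = D₁ / (r − g) = $1,760.0000 / (0.103 − 0.065) = $46,315.79

$46315.79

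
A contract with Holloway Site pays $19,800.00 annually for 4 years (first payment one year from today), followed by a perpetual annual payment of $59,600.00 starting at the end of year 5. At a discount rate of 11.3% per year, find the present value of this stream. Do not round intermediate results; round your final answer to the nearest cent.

PV of 4-year annuity: $19,800.00 × [1 − (1+0.113)^−4] / 0.113 = 61037.01897
Perpetuity value at year 4: $59,600.00 / 0.113 = 527433.62832
PV of perpetuity: 527433.62832 / (1+0.113)^4 = 343706.03588
Total PV = 61037.01897 + 343706.03588 = 404743.05484

$404743.05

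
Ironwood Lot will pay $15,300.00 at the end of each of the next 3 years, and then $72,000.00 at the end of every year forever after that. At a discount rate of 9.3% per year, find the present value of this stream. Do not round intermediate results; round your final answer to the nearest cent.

PV of 3-year annuity: $15,300.00 × [1 − (1+0.093)^−3] / 0.093 = 38522.67082
Perpetuity value at year 3: $72,000.00 / 0.093 = 774193.54839
PV of perpetuity: 774193.54839 / (1+0.093)^3 = 592910.39158
Total PV = 38522.67082 + 592910.39158 = 631433.06240

$631433.06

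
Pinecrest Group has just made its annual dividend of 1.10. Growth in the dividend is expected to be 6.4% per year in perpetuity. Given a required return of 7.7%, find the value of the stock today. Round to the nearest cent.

90.03

D₁ = D₀ × (1 + g) = 1.10 × 1.064 = 1.1704
Growing perpetuity: P = D₁ / (r − g) = 1.1704 / (0.077 − 0.064) = 90.03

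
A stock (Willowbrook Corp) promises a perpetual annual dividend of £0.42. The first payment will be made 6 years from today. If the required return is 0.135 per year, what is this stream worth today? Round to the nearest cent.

£1.65

Value at end of year 5: C / r = £0.42 / 0.135 = £3.1111
Discount to today: PV = £3.1111 / (1 + 0.135)^5 = £3.1111 / 1.883559 = £1.65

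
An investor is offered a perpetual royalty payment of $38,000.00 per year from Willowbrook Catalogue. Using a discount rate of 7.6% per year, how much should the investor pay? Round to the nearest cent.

Level perpetuity: PV = C / r = $38,000.00 / 0.076 = $500,000.00

$500000.00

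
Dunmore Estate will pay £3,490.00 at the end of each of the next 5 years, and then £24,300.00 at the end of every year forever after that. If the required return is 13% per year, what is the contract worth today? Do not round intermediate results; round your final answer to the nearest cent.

PV of 5-year annuity: £3,490.00 × [1 − (1+0.13)^−5] / 0.13 = 12275.13710
Perpetuity value at year 5: £24,300.00 / 0.13 = 186923.07692
PV of perpetuity: 186923.07692 / (1+0.13)^5 = 101454.35727
Total PV = 12275.13710 + 101454.35727 = 113729.49437

£113729.49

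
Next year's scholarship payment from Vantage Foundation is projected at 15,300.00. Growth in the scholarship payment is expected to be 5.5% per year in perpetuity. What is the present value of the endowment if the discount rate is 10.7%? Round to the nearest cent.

Growing perpetuity: P = D₁ / (r − g) = 15,300.0000 / (0.107 − 0.055) = 294,230.77

294230.77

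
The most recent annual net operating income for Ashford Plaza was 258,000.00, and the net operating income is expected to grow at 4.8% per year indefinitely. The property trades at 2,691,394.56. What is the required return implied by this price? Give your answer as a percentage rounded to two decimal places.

D₁ = 258,000.00 × 1.048 = 270,384.0000
P = D₁/(r − g) ⇒ r = D₁/P + g = 270,384.0000/2,691,394.56 + 0.048 = 0.100462 + 0.048 = 0.148462

14.85%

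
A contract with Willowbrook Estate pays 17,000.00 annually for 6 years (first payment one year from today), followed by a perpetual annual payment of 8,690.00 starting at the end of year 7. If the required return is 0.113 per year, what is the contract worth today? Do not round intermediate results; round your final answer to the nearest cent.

111756.68

PV of 6-year annuity: 17,000.00 × [1 − (1+0.113)^−6] / 0.113 = 71301.84993
Perpetuity value at year 6: 8,690.00 / 0.113 = 76902.65487
PV of perpetuity: 76902.65487 / (1+0.113)^6 = 40454.82687
Total PV = 71301.84993 + 40454.82687 = 111756.67680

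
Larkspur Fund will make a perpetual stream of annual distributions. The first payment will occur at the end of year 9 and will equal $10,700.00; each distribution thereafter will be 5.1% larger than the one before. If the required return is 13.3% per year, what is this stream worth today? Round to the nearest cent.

Value at end of year 8: C₁ / (r − g) = $10,700.00 / (0.133 − 0.051) = $130,487.8049
Discount to today: PV = $130,487.8049 / (1 + 0.133)^8 = $130,487.8049 / 2.715434 = $48,054.12

$48054.12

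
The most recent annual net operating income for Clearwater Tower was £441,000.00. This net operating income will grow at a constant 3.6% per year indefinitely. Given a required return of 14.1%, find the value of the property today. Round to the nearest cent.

£4351200.00

D₁ = D₀ × (1 + g) = £441,000.00 × 1.036 = £456,876.0000
Growing perpetuity: P = D₁ / (r − g) = £456,876.0000 / (0.141 − 0.036) = £4,351,200.00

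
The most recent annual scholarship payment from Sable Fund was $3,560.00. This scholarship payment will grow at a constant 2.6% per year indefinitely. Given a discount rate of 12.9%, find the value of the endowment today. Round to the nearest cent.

D₁ = D₀ × (1 + g) = $3,560.00 × 1.026 = $3,652.5600
Growing perpetuity: P = D₁ / (r − g) = $3,652.5600 / (0.129 − 0.026) = $35,461.75

$35461.75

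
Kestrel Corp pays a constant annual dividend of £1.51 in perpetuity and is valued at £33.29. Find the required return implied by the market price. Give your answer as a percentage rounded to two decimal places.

4.54%

P = C/r ⇒ r = C/P = £1.51/£33.29 = 0.045359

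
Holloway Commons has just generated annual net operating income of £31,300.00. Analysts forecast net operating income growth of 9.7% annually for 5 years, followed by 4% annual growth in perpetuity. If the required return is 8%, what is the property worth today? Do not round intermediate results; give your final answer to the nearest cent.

£1043944.65

D_1 = 34336.10000
D_2 = 37666.70170
D_3 = 41320.37176
D_4 = 45328.44783
D_5 = 49725.30727
Terminal value at year 5: TV = D_5×(1+g_2)/(r−g_2) = 51714.31956/0.04 = 1292857.98890
P_0 = D_1/(1+r)^1 + D_2/(1+r)^2 + D_3/(1+r)^3 + D_4/(1+r)^4 + D_5/(1+r)^5 + TV/(1+r)^5
    = 31792.68519 + 32293.12560 + 32801.44332 + 33317.76233 + 33842.20859 + 879897.42339 = 1043944.64842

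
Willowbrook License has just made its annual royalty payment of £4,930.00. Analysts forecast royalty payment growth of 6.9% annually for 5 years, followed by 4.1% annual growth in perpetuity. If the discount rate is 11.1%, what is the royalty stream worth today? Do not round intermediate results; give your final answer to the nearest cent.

£82458.31

D_1 = 5270.17000
D_2 = 5633.81173
D_3 = 6022.54474
D_4 = 6438.10033
D_5 = 6882.32925
Terminal value at year 5: TV = D_5×(1+g_2)/(r−g_2) = 7164.50475/0.07 = 102350.06783
P_0 = D_1/(1+r)^1 + D_2/(1+r)^2 + D_3/(1+r)^3 + D_4/(1+r)^4 + D_5/(1+r)^5 + TV/(1+r)^5
    = 4743.62736 + 4564.30032 + 4391.75251 + 4225.72766 + 4065.97918 + 60466.91897 = 82458.30600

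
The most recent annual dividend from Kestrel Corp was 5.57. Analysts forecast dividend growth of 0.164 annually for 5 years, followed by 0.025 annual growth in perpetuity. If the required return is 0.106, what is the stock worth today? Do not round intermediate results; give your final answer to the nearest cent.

D_1 = 6.48348
D_2 = 7.54677
D_3 = 8.78444
D_4 = 10.22509
D_5 = 11.90200
Terminal value at year 5: TV = D_5×(1+g_2)/(r−g_2) = 12.19955/0.081 = 150.61178
P_0 = D_1/(1+r)^1 + D_2/(1+r)^2 + D_3/(1+r)^3 + D_4/(1+r)^4 + D_5/(1+r)^5 + TV/(1+r)^5
    = 5.86210 + 6.16951 + 6.49305 + 6.83355 + 7.19191 + 91.00878 = 123.55891

123.56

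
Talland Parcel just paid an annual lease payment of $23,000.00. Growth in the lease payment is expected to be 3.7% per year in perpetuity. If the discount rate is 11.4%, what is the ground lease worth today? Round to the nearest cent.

$309753.25

D₁ = D₀ × (1 + g) = $23,000.00 × 1.037 = $23,851.0000
Growing perpetuity: P = D₁ / (r − g) = $23,851.0000 / (0.114 − 0.037) = $309,753.25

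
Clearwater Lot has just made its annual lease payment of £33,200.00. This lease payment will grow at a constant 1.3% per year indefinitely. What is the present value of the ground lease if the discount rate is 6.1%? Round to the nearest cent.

£700658.33

D₁ = D₀ × (1 + g) = £33,200.00 × 1.013 = £33,631.6000
Growing perpetuity: P = D₁ / (r − g) = £33,631.6000 / (0.061 − 0.013) = £700,658.33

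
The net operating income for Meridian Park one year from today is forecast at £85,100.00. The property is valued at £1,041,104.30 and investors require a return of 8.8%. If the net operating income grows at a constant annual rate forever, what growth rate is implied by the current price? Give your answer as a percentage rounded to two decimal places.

0.63%

P = D₁/(r−g) ⇒ g = r − D₁/P = 0.088 − £85,100.00/£1,041,104.30 = 0.006260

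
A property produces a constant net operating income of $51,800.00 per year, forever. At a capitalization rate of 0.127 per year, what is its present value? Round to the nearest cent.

Level perpetuity: PV = C / r = $51,800.00 / 0.127 = $407,874.02

$407874.02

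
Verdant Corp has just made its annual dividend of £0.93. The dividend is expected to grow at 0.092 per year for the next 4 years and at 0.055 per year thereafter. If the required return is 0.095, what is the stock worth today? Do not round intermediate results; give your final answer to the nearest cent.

D_1 = 1.01556
D_2 = 1.10899
D_3 = 1.21102
D_4 = 1.32243
Terminal value at year 4: TV = D_4×(1+g_2)/(r−g_2) = 1.39517/0.04 = 34.87916
P_0 = D_1/(1+r)^1 + D_2/(1+r)^2 + D_3/(1+r)^3 + D_4/(1+r)^4 + TV/(1+r)^4
    = 0.92745 + 0.92491 + 0.92238 + 0.91985 + 24.26104 = 27.95563

£27.96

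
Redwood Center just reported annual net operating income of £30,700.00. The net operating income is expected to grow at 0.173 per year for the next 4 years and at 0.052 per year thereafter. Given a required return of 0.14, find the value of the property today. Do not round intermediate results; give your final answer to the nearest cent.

D_1 = 36011.10000
D_2 = 42241.02030
D_3 = 49548.71681
D_4 = 58120.64482
Terminal value at year 4: TV = D_4×(1+g_2)/(r−g_2) = 61142.91835/0.088 = 694805.89035
P_0 = D_1/(1+r)^1 + D_2/(1+r)^2 + D_3/(1+r)^3 + D_4/(1+r)^4 + TV/(1+r)^4
    = 31588.68421 + 32503.09349 + 33443.97251 + 34412.08751 + 411380.86428 = 543328.70200

£543328.70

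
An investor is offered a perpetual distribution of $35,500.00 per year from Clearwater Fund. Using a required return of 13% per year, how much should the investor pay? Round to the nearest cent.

Level perpetuity: PV = C / r = $35,500.00 / 0.13 = $273,076.92

$273076.92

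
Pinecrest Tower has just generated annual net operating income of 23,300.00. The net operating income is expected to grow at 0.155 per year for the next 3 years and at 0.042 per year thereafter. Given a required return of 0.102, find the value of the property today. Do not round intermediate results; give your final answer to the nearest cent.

D_1 = 26911.50000
D_2 = 31082.78250
D_3 = 35900.61379
Terminal value at year 3: TV = D_3×(1+g_2)/(r−g_2) = 37408.43957/0.06 = 623473.99278
P_0 = D_1/(1+r)^1 + D_2/(1+r)^2 + D_3/(1+r)^3 + TV/(1+r)^3
    = 24420.59891 + 25595.09233 + 26826.07226 + 465879.45499 = 542721.21849

542721.22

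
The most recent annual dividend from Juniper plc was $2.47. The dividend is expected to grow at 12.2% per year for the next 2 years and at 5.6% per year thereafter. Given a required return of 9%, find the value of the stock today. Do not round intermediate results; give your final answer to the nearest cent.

D_1 = 2.77134
D_2 = 3.10944
Terminal value at year 2: TV = D_2×(1+g_2)/(r−g_2) = 3.28357/0.034 = 96.57566
P_0 = D_1/(1+r)^1 + D_2/(1+r)^2 + TV/(1+r)^2
    = 2.54251 + 2.61716 + 81.28580 = 86.44547

$86.45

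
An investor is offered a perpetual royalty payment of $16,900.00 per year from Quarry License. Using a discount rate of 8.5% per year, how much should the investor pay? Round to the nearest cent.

$198823.53

Level perpetuity: PV = C / r = $16,900.00 / 0.085 = $198,823.53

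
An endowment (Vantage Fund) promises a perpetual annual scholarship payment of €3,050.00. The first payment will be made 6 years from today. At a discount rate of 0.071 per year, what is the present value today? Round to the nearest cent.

Value at end of year 5: C / r = €3,050.00 / 0.071 = €42,957.7465
Discount to today: PV = €42,957.7465 / (1 + 0.071)^5 = €42,957.7465 / 1.409118 = €30,485.56

€30485.56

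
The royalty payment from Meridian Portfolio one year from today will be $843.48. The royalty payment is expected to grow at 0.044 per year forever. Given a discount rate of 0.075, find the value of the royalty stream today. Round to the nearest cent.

$27209.03

Growing perpetuity: P = D₁ / (r − g) = $843.4800 / (0.075 − 0.044) = $27,209.03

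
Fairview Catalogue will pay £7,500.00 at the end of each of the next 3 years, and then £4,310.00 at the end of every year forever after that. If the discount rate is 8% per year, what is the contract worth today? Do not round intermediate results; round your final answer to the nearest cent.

PV of 3-year annuity: £7,500.00 × [1 − (1+0.08)^−3] / 0.08 = 19328.22740
Perpetuity value at year 3: £4,310.00 / 0.08 = 53875.00000
PV of perpetuity: 53875.00000 / (1+0.08)^3 = 42767.71198
Total PV = 19328.22740 + 42767.71198 = 62095.93939

£62095.94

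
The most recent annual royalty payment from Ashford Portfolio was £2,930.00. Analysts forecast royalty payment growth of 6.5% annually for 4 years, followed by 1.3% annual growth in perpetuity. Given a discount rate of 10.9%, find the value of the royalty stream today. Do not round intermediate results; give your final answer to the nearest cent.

D_1 = 3120.45000
D_2 = 3323.27925
D_3 = 3539.29240
D_4 = 3769.34641
Terminal value at year 4: TV = D_4×(1+g_2)/(r−g_2) = 3818.34791/0.096 = 39774.45740
P_0 = D_1/(1+r)^1 + D_2/(1+r)^2 + D_3/(1+r)^3 + D_4/(1+r)^4 + TV/(1+r)^4
    = 2813.75113 + 2702.11447 + 2594.90705 + 2491.95311 + 26295.29692 = 36898.02268

£36898.02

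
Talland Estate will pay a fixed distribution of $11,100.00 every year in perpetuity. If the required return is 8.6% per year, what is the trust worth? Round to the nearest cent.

$129069.77

Level perpetuity: PV = C / r = $11,100.00 / 0.086 = $129,069.77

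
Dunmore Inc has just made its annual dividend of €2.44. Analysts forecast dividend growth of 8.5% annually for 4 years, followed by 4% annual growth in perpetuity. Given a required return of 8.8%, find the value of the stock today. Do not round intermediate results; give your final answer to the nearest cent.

D_1 = 2.64740
D_2 = 2.87243
D_3 = 3.11659
D_4 = 3.38150
Terminal value at year 4: TV = D_4×(1+g_2)/(r−g_2) = 3.51676/0.048 = 73.26573
P_0 = D_1/(1+r)^1 + D_2/(1+r)^2 + D_3/(1+r)^3 + D_4/(1+r)^4 + TV/(1+r)^4
    = 2.43327 + 2.42656 + 2.41987 + 2.41320 + 52.28599 = 61.97889

€61.98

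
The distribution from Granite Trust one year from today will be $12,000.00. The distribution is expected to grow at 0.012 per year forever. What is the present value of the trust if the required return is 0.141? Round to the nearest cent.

Growing perpetuity: P = D₁ / (r − g) = $12,000.0000 / (0.141 − 0.012) = $93,023.26

$93023.26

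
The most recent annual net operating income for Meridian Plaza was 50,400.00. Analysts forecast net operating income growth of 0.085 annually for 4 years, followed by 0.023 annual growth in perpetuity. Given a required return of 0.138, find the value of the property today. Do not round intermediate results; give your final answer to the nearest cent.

D_1 = 54684.00000
D_2 = 59332.14000
D_3 = 64375.37190
D_4 = 69847.27851
Terminal value at year 4: TV = D_4×(1+g_2)/(r−g_2) = 71453.76592/0.115 = 621337.09493
P_0 = D_1/(1+r)^1 + D_2/(1+r)^2 + D_3/(1+r)^3 + D_4/(1+r)^4 + TV/(1+r)^4
    = 48052.72408 + 45814.76768 + 43681.03949 + 41646.68528 + 370474.42641 = 549669.64293

549669.64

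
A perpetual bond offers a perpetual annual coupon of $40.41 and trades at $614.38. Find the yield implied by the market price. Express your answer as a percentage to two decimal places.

P = C/r ⇒ r = C/P = $40.41/$614.38 = 0.065774

6.58%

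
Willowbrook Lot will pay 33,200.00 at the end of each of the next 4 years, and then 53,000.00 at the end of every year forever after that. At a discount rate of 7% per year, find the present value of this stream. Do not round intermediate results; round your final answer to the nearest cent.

690076.07

PV of 4-year annuity: 33,200.00 × [1 − (1+0.07)^−4] / 0.07 = 112455.41371
Perpetuity value at year 4: 53,000.00 / 0.07 = 757142.85714
PV of perpetuity: 757142.85714 / (1+0.07)^4 = 577620.66055
Total PV = 112455.41371 + 577620.66055 = 690076.07426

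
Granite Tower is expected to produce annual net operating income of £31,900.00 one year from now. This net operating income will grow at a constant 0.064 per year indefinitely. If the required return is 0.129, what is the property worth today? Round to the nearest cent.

Growing perpetuity: P = D₁ / (r − g) = £31,900.0000 / (0.129 − 0.064) = £490,769.23

£490769.23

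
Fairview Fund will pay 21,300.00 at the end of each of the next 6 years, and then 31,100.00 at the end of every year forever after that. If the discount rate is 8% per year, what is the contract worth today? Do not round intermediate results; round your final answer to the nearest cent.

343445.78

PV of 6-year annuity: 21,300.00 × [1 − (1+0.08)^−6] / 0.08 = 98467.33684
Perpetuity value at year 6: 31,100.00 / 0.08 = 388750.00000
PV of perpetuity: 388750.00000 / (1+0.08)^6 = 244978.44245
Total PV = 98467.33684 + 244978.44245 = 343445.77929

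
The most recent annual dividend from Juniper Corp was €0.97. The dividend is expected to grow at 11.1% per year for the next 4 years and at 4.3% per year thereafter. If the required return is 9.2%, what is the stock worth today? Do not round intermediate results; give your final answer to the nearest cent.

D_1 = 1.07767
D_2 = 1.19729
D_3 = 1.33019
D_4 = 1.47784
Terminal value at year 4: TV = D_4×(1+g_2)/(r−g_2) = 1.54139/0.049 = 31.45692
P_0 = D_1/(1+r)^1 + D_2/(1+r)^2 + D_3/(1+r)^3 + D_4/(1+r)^4 + TV/(1+r)^4
    = 0.98688 + 1.00405 + 1.02152 + 1.03929 + 22.12206 = 26.17380

€26.17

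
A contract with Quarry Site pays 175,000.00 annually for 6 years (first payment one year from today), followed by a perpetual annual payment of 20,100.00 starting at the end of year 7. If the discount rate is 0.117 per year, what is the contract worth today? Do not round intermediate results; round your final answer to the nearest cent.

814099.92

PV of 6-year annuity: 175,000.00 × [1 − (1+0.117)^−6] / 0.117 = 725651.27634
Perpetuity value at year 6: 20,100.00 / 0.117 = 171794.87179
PV of perpetuity: 171794.87179 / (1+0.117)^6 = 88448.63948
Total PV = 725651.27634 + 88448.63948 = 814099.91583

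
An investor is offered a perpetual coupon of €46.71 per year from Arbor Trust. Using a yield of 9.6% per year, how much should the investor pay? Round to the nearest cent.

Level perpetuity: PV = C / r = €46.71 / 0.096 = €486.56

€486.56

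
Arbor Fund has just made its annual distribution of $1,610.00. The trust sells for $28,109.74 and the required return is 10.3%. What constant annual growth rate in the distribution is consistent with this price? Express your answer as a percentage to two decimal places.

P = D₀(1+g)/(r−g) ⇒ P(r−g) = D₀(1+g) ⇒ g(P+D₀) = P·r − D₀
g = (P·r − D₀)/(P + D₀) = ($28,109.74×0.103 − $1,610.00) / ($28,109.74 + $1,610.00) = 0.043247

4.32%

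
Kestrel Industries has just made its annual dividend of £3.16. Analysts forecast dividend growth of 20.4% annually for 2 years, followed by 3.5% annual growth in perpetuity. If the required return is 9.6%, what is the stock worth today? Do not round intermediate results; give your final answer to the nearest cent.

D_1 = 3.80464
D_2 = 4.58079
Terminal value at year 2: TV = D_2×(1+g_2)/(r−g_2) = 4.74111/0.061 = 77.72318
P_0 = D_1/(1+r)^1 + D_2/(1+r)^2 + TV/(1+r)^2
    = 3.47139 + 3.81346 + 64.70375 = 71.98860

£71.99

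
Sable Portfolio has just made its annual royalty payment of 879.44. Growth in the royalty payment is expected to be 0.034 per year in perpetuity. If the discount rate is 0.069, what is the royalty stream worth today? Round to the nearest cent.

D₁ = D₀ × (1 + g) = 879.44 × 1.034 = 909.3410
Growing perpetuity: P = D₁ / (r − g) = 909.3410 / (0.069 − 0.034) = 25,981.17

25981.17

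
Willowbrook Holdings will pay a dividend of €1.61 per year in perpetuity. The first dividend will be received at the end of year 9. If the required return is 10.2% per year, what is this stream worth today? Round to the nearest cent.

€7.26

Value at end of year 8: C / r = €1.61 / 0.102 = €15.7843
Discount to today: PV = €15.7843 / (1 + 0.102)^8 = €15.7843 / 2.174967 = €7.26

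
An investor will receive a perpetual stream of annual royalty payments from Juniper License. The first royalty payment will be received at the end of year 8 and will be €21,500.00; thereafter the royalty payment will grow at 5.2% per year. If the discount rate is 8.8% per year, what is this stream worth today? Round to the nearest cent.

Value at end of year 7: C₁ / (r − g) = €21,500.00 / (0.088 − 0.052) = €597,222.2222
Discount to today: PV = €597,222.2222 / (1 + 0.088)^7 = €597,222.2222 / 1.804689 = €330,928.13

€330928.13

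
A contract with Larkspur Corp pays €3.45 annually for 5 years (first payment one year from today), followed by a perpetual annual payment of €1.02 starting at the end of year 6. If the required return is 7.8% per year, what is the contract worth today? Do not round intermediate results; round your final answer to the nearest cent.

PV of 5-year annuity: €3.45 × [1 − (1+0.078)^−5] / 0.078 = 13.84777
Perpetuity value at year 5: €1.02 / 0.078 = 13.07692
PV of perpetuity: 13.07692 / (1+0.078)^5 = 8.98280
Total PV = 13.84777 + 8.98280 = 22.83057

€22.83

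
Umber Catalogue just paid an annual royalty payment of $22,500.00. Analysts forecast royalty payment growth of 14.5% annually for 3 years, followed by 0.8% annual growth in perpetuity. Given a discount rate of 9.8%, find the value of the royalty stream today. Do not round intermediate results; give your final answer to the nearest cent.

D_1 = 25762.50000
D_2 = 29498.06250
D_3 = 33775.28156
Terminal value at year 3: TV = D_3×(1+g_2)/(r−g_2) = 34045.48381/0.09 = 378283.15350
P_0 = D_1/(1+r)^1 + D_2/(1+r)^2 + D_3/(1+r)^3 + TV/(1+r)^3
    = 23463.11475 + 24467.45573 + 25514.78763 + 285765.62141 = 359210.97952

$359210.98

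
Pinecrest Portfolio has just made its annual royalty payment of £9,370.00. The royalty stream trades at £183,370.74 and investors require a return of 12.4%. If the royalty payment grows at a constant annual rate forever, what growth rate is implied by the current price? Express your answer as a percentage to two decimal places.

6.94%

P = D₀(1+g)/(r−g) ⇒ P(r−g) = D₀(1+g) ⇒ g(P+D₀) = P·r − D₀
g = (P·r − D₀)/(P + D₀) = (£183,370.74×0.124 − £9,370.00) / (£183,370.74 + £9,370.00) = 0.069357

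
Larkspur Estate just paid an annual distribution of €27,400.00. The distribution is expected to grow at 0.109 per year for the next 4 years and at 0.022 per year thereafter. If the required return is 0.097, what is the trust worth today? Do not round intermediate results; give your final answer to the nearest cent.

€502608.02

D_1 = 30386.60000
D_2 = 33698.73940
D_3 = 37371.90199
D_4 = 41445.43931
Terminal value at year 4: TV = D_4×(1+g_2)/(r−g_2) = 42357.23898/0.075 = 564763.18636
P_0 = D_1/(1+r)^1 + D_2/(1+r)^2 + D_3/(1+r)^3 + D_4/(1+r)^4 + TV/(1+r)^4
    = 27699.72653 + 28002.73174 + 28309.05150 + 28618.72208 + 389977.78615 = 502608.01800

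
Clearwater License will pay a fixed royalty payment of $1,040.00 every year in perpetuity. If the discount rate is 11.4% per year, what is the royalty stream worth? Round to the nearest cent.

$9122.81

Level perpetuity: PV = C / r = $1,040.00 / 0.114 = $9,122.81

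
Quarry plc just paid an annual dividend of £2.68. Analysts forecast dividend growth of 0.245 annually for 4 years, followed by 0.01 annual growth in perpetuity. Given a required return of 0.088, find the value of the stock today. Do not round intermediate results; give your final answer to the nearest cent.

D_1 = 3.33660
D_2 = 4.15407
D_3 = 5.17181
D_4 = 6.43891
Terminal value at year 4: TV = D_4×(1+g_2)/(r−g_2) = 6.50330/0.078 = 83.37560
P_0 = D_1/(1+r)^1 + D_2/(1+r)^2 + D_3/(1+r)^3 + D_4/(1+r)^4 + TV/(1+r)^4
    = 3.06673 + 3.50926 + 4.01565 + 4.59512 + 59.50088 = 74.68764

£74.69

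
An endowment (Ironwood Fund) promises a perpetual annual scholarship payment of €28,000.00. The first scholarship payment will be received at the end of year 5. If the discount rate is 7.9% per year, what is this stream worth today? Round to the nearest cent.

Value at end of year 4: C / r = €28,000.00 / 0.079 = €354,430.3797
Discount to today: PV = €354,430.3797 / (1 + 0.079)^4 = €354,430.3797 / 1.355457 = €261,484.02

€261484.02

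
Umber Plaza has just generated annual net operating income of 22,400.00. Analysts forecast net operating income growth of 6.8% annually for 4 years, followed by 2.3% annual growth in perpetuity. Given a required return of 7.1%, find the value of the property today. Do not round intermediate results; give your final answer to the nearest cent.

D_1 = 23923.20000
D_2 = 25549.97760
D_3 = 27287.37608
D_4 = 29142.91765
Terminal value at year 4: TV = D_4×(1+g_2)/(r−g_2) = 29813.20476/0.048 = 621108.43242
P_0 = D_1/(1+r)^1 + D_2/(1+r)^2 + D_3/(1+r)^3 + D_4/(1+r)^4 + TV/(1+r)^4
    = 22337.25490 + 22274.68556 + 22212.29148 + 22150.07218 + 472073.41332 = 561047.71745

561047.72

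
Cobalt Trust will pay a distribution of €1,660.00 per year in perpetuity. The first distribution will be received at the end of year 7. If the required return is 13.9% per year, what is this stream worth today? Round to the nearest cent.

Value at end of year 6: C / r = €1,660.00 / 0.139 = €11,942.4460
Discount to today: PV = €11,942.4460 / (1 + 0.139)^6 = €11,942.4460 / 2.183445 = €5,469.54

€5469.54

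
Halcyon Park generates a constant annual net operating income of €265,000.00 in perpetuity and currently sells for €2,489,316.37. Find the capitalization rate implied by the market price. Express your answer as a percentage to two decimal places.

P = C/r ⇒ r = C/P = €265,000.00/€2,489,316.37 = 0.106455

10.65%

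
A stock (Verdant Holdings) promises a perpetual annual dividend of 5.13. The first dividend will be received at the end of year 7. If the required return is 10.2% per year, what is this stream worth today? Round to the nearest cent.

Value at end of year 6: C / r = 5.13 / 0.102 = 50.2941
Discount to today: PV = 50.2941 / (1 + 0.102)^6 = 50.2941 / 1.790975 = 28.08

28.08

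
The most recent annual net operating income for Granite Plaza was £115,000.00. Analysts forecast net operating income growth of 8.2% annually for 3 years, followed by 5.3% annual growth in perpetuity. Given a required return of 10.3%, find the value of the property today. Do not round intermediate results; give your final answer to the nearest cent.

£2618214.48

D_1 = 124430.00000
D_2 = 134633.26000
D_3 = 145673.18732
Terminal value at year 3: TV = D_3×(1+g_2)/(r−g_2) = 153393.86625/0.05 = 3067877.32496
P_0 = D_1/(1+r)^1 + D_2/(1+r)^2 + D_3/(1+r)^3 + TV/(1+r)^3
    = 112810.51677 + 110662.71908 + 108555.81328 + 2286185.42766 = 2618214.47680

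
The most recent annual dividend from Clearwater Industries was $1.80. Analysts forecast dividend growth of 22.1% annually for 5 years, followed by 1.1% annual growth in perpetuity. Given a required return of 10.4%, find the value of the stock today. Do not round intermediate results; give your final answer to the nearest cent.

$44.68

D_1 = 2.19780
D_2 = 2.68351
D_3 = 3.27657
D_4 = 4.00069
D_5 = 4.88485
Terminal value at year 5: TV = D_5×(1+g_2)/(r−g_2) = 4.93858/0.093 = 53.10300
P_0 = D_1/(1+r)^1 + D_2/(1+r)^2 + D_3/(1+r)^3 + D_4/(1+r)^4 + D_5/(1+r)^5 + TV/(1+r)^5
    = 1.99076 + 2.20174 + 2.43507 + 2.69314 + 2.97855 + 32.37976 = 44.67903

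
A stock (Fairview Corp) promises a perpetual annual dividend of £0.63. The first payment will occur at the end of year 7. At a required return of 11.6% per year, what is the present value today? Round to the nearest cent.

Value at end of year 6: C / r = £0.63 / 0.116 = £5.4310
Discount to today: PV = £5.4310 / (1 + 0.116)^6 = £5.4310 / 1.931902 = £2.81

£2.81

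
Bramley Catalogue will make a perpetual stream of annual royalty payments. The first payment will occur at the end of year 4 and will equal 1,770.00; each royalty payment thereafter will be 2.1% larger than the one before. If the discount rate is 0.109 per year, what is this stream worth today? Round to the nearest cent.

Value at end of year 3: C₁ / (r − g) = 1,770.00 / (0.109 − 0.021) = 20,113.6364
Discount to today: PV = 20,113.6364 / (1 + 0.109)^3 = 20,113.6364 / 1.363938 = 14,746.74

14746.74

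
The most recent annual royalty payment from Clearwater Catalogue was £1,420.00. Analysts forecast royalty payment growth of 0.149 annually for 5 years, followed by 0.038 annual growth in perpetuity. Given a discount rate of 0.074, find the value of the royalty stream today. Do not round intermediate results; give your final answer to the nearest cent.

D_1 = 1631.58000
D_2 = 1874.68542
D_3 = 2154.01355
D_4 = 2474.96157
D_5 = 2843.73084
Terminal value at year 5: TV = D_5×(1+g_2)/(r−g_2) = 2951.79261/0.036 = 81994.23921
P_0 = D_1/(1+r)^1 + D_2/(1+r)^2 + D_3/(1+r)^3 + D_4/(1+r)^4 + D_5/(1+r)^5 + TV/(1+r)^5
    = 1519.16201 + 1625.24874 + 1738.74377 + 1860.16442 + 1990.06417 + 57380.18363 = 66113.56675

£66113.57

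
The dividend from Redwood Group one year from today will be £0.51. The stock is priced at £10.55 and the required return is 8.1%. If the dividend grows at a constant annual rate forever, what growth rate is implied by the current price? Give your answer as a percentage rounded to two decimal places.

P = D₁/(r−g) ⇒ g = r − D₁/P = 0.081 − £0.51/£10.55 = 0.032659

3.27%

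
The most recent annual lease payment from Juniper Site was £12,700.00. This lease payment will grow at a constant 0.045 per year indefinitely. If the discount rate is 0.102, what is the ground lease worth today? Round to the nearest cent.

D₁ = D₀ × (1 + g) = £12,700.00 × 1.045 = £13,271.5000
Growing perpetuity: P = D₁ / (r − g) = £13,271.5000 / (0.102 − 0.045) = £232,833.33

£232833.33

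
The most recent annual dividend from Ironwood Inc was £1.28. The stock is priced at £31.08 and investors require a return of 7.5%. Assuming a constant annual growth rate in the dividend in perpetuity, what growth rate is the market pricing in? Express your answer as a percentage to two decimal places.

P = D₀(1+g)/(r−g) ⇒ P(r−g) = D₀(1+g) ⇒ g(P+D₀) = P·r − D₀
g = (P·r − D₀)/(P + D₀) = (£31.08×0.075 − £1.28) / (£31.08 + £1.28) = 0.032478

3.25%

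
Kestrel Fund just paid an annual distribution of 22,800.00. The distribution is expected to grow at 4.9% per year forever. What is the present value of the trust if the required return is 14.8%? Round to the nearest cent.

D₁ = D₀ × (1 + g) = 22,800.00 × 1.049 = 23,917.2000
Growing perpetuity: P = D₁ / (r − g) = 23,917.2000 / (0.148 − 0.049) = 241,587.88

241587.88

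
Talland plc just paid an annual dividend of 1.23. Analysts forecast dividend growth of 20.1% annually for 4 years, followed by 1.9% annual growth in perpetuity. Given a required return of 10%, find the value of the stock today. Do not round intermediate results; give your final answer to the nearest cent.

28.15

D_1 = 1.47723
D_2 = 1.77415
D_3 = 2.13076
D_4 = 2.55904
Terminal value at year 4: TV = D_4×(1+g_2)/(r−g_2) = 2.60766/0.081 = 32.19336
P_0 = D_1/(1+r)^1 + D_2/(1+r)^2 + D_3/(1+r)^3 + D_4/(1+r)^4 + TV/(1+r)^4
    = 1.34294 + 1.46624 + 1.60087 + 1.74786 + 21.98850 = 28.14641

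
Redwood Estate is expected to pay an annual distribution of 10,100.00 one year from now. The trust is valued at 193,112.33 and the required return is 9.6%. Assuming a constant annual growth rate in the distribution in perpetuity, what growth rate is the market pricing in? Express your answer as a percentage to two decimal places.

4.37%

P = D₁/(r−g) ⇒ g = r − D₁/P = 0.096 − 10,100.00/193,112.33 = 0.043699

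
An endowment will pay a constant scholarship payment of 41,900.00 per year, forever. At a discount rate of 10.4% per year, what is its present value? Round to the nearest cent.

402884.62

Level perpetuity: PV = C / r = 41,900.00 / 0.104 = 402,884.62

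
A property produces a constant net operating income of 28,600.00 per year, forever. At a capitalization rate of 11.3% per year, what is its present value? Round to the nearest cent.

253097.35

Level perpetuity: PV = C / r = 28,600.00 / 0.113 = 253,097.35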